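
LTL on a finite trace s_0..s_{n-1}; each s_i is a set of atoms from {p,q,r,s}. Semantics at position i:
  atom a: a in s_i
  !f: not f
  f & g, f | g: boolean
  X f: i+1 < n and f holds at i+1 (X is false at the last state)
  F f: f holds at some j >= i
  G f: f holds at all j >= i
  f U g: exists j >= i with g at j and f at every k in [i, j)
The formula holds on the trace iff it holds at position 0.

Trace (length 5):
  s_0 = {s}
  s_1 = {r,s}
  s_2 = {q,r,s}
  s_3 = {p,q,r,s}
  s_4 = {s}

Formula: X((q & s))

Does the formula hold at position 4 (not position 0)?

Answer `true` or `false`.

s_0={s}: X((q & s))=False (q & s)=False q=False s=True
s_1={r,s}: X((q & s))=True (q & s)=False q=False s=True
s_2={q,r,s}: X((q & s))=True (q & s)=True q=True s=True
s_3={p,q,r,s}: X((q & s))=False (q & s)=True q=True s=True
s_4={s}: X((q & s))=False (q & s)=False q=False s=True
Evaluating at position 4: result = False

Answer: false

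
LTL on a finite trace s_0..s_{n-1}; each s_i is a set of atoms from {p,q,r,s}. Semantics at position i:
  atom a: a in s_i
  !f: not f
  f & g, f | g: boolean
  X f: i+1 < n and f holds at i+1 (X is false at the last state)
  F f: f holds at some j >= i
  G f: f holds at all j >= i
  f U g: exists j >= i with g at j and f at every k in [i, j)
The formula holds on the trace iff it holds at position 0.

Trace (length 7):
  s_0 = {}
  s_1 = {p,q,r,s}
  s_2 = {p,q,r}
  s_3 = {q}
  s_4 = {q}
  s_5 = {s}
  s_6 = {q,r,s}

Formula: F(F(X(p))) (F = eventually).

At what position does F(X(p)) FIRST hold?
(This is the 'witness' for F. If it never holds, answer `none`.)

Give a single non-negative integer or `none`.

s_0={}: F(X(p))=True X(p)=True p=False
s_1={p,q,r,s}: F(X(p))=True X(p)=True p=True
s_2={p,q,r}: F(X(p))=False X(p)=False p=True
s_3={q}: F(X(p))=False X(p)=False p=False
s_4={q}: F(X(p))=False X(p)=False p=False
s_5={s}: F(X(p))=False X(p)=False p=False
s_6={q,r,s}: F(X(p))=False X(p)=False p=False
F(F(X(p))) holds; first witness at position 0.

Answer: 0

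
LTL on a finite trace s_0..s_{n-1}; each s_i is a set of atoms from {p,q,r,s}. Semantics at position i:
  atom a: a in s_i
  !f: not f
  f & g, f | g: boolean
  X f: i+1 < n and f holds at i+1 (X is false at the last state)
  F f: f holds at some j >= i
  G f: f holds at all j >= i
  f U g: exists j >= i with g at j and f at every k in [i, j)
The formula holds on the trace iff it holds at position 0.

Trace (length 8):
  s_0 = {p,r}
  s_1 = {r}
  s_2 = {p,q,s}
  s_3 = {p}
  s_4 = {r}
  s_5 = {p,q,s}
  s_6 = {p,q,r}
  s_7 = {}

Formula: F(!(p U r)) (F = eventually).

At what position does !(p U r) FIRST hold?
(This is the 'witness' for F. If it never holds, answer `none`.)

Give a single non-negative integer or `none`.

s_0={p,r}: !(p U r)=False (p U r)=True p=True r=True
s_1={r}: !(p U r)=False (p U r)=True p=False r=True
s_2={p,q,s}: !(p U r)=False (p U r)=True p=True r=False
s_3={p}: !(p U r)=False (p U r)=True p=True r=False
s_4={r}: !(p U r)=False (p U r)=True p=False r=True
s_5={p,q,s}: !(p U r)=False (p U r)=True p=True r=False
s_6={p,q,r}: !(p U r)=False (p U r)=True p=True r=True
s_7={}: !(p U r)=True (p U r)=False p=False r=False
F(!(p U r)) holds; first witness at position 7.

Answer: 7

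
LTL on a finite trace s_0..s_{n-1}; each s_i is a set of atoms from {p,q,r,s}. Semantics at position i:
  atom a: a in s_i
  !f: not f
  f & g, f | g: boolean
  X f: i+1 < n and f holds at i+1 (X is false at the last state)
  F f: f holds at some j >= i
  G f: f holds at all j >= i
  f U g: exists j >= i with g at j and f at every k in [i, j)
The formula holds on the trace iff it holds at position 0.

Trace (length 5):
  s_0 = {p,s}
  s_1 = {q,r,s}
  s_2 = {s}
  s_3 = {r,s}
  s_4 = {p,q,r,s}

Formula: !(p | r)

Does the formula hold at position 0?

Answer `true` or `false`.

Answer: false

Derivation:
s_0={p,s}: !(p | r)=False (p | r)=True p=True r=False
s_1={q,r,s}: !(p | r)=False (p | r)=True p=False r=True
s_2={s}: !(p | r)=True (p | r)=False p=False r=False
s_3={r,s}: !(p | r)=False (p | r)=True p=False r=True
s_4={p,q,r,s}: !(p | r)=False (p | r)=True p=True r=True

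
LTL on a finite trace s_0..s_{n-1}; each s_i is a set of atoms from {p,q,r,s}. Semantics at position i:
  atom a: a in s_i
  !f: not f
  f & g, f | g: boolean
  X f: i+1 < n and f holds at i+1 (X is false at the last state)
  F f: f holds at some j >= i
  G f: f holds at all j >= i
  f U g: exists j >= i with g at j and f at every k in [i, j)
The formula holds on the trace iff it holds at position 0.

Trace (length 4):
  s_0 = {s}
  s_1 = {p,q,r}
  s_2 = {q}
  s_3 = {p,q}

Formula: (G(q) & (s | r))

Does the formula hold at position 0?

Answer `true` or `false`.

Answer: false

Derivation:
s_0={s}: (G(q) & (s | r))=False G(q)=False q=False (s | r)=True s=True r=False
s_1={p,q,r}: (G(q) & (s | r))=True G(q)=True q=True (s | r)=True s=False r=True
s_2={q}: (G(q) & (s | r))=False G(q)=True q=True (s | r)=False s=False r=False
s_3={p,q}: (G(q) & (s | r))=False G(q)=True q=True (s | r)=False s=False r=False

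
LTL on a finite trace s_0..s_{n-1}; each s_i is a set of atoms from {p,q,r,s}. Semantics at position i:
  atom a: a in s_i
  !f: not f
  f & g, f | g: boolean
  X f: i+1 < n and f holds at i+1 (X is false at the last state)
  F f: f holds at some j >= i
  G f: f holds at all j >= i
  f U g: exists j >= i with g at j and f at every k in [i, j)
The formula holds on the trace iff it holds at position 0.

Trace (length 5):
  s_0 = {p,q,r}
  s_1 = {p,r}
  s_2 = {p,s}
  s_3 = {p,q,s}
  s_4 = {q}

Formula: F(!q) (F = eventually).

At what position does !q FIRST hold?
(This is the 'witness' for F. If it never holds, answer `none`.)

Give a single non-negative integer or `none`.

Answer: 1

Derivation:
s_0={p,q,r}: !q=False q=True
s_1={p,r}: !q=True q=False
s_2={p,s}: !q=True q=False
s_3={p,q,s}: !q=False q=True
s_4={q}: !q=False q=True
F(!q) holds; first witness at position 1.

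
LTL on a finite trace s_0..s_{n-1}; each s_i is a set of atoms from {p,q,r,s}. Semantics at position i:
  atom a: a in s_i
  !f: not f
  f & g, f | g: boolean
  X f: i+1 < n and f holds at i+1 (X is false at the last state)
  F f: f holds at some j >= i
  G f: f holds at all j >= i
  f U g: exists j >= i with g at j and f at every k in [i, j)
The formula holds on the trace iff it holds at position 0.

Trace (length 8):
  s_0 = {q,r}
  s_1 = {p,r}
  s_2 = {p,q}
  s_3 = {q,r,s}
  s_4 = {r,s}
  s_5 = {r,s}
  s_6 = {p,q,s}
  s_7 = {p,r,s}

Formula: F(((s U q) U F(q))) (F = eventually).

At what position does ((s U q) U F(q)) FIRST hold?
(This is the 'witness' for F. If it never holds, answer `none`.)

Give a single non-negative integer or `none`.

Answer: 0

Derivation:
s_0={q,r}: ((s U q) U F(q))=True (s U q)=True s=False q=True F(q)=True
s_1={p,r}: ((s U q) U F(q))=True (s U q)=False s=False q=False F(q)=True
s_2={p,q}: ((s U q) U F(q))=True (s U q)=True s=False q=True F(q)=True
s_3={q,r,s}: ((s U q) U F(q))=True (s U q)=True s=True q=True F(q)=True
s_4={r,s}: ((s U q) U F(q))=True (s U q)=True s=True q=False F(q)=True
s_5={r,s}: ((s U q) U F(q))=True (s U q)=True s=True q=False F(q)=True
s_6={p,q,s}: ((s U q) U F(q))=True (s U q)=True s=True q=True F(q)=True
s_7={p,r,s}: ((s U q) U F(q))=False (s U q)=False s=True q=False F(q)=False
F(((s U q) U F(q))) holds; first witness at position 0.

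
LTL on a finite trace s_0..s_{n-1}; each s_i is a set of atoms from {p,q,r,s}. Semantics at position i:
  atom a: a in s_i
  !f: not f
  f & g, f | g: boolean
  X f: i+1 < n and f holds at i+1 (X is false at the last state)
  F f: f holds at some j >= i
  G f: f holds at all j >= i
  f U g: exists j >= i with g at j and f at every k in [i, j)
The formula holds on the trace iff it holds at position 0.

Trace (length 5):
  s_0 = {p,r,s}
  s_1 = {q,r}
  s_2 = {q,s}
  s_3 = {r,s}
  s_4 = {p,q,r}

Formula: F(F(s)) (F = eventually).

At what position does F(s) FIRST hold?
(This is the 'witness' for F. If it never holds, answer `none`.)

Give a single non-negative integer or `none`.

s_0={p,r,s}: F(s)=True s=True
s_1={q,r}: F(s)=True s=False
s_2={q,s}: F(s)=True s=True
s_3={r,s}: F(s)=True s=True
s_4={p,q,r}: F(s)=False s=False
F(F(s)) holds; first witness at position 0.

Answer: 0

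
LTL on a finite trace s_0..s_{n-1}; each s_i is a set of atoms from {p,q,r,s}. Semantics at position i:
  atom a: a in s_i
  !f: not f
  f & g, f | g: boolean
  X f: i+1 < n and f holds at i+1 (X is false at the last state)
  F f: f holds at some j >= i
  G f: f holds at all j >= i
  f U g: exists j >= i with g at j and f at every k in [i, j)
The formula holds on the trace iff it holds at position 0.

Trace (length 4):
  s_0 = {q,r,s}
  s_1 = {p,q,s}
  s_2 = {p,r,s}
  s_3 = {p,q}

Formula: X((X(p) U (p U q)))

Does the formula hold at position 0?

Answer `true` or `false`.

s_0={q,r,s}: X((X(p) U (p U q)))=True (X(p) U (p U q))=True X(p)=True p=False (p U q)=True q=True
s_1={p,q,s}: X((X(p) U (p U q)))=True (X(p) U (p U q))=True X(p)=True p=True (p U q)=True q=True
s_2={p,r,s}: X((X(p) U (p U q)))=True (X(p) U (p U q))=True X(p)=True p=True (p U q)=True q=False
s_3={p,q}: X((X(p) U (p U q)))=False (X(p) U (p U q))=True X(p)=False p=True (p U q)=True q=True

Answer: true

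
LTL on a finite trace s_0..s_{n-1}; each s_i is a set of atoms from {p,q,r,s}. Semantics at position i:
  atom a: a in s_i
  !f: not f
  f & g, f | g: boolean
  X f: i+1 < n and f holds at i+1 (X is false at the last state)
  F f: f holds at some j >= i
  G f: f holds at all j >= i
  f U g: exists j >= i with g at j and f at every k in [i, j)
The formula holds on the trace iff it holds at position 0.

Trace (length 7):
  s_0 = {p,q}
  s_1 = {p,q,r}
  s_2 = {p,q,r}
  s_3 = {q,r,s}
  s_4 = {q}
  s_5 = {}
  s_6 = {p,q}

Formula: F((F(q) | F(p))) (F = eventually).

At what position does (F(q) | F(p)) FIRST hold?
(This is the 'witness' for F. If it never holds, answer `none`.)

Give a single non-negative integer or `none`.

s_0={p,q}: (F(q) | F(p))=True F(q)=True q=True F(p)=True p=True
s_1={p,q,r}: (F(q) | F(p))=True F(q)=True q=True F(p)=True p=True
s_2={p,q,r}: (F(q) | F(p))=True F(q)=True q=True F(p)=True p=True
s_3={q,r,s}: (F(q) | F(p))=True F(q)=True q=True F(p)=True p=False
s_4={q}: (F(q) | F(p))=True F(q)=True q=True F(p)=True p=False
s_5={}: (F(q) | F(p))=True F(q)=True q=False F(p)=True p=False
s_6={p,q}: (F(q) | F(p))=True F(q)=True q=True F(p)=True p=True
F((F(q) | F(p))) holds; first witness at position 0.

Answer: 0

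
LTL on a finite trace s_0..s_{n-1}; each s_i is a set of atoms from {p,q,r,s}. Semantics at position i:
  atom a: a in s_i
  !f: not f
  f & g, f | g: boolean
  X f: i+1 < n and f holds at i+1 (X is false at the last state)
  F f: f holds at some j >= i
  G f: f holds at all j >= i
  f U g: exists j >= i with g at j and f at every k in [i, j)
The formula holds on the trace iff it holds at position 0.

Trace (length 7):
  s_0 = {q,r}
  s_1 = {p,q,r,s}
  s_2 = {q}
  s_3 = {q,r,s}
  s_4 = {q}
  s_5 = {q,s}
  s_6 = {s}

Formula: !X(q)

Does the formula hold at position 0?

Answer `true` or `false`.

Answer: false

Derivation:
s_0={q,r}: !X(q)=False X(q)=True q=True
s_1={p,q,r,s}: !X(q)=False X(q)=True q=True
s_2={q}: !X(q)=False X(q)=True q=True
s_3={q,r,s}: !X(q)=False X(q)=True q=True
s_4={q}: !X(q)=False X(q)=True q=True
s_5={q,s}: !X(q)=True X(q)=False q=True
s_6={s}: !X(q)=True X(q)=False q=False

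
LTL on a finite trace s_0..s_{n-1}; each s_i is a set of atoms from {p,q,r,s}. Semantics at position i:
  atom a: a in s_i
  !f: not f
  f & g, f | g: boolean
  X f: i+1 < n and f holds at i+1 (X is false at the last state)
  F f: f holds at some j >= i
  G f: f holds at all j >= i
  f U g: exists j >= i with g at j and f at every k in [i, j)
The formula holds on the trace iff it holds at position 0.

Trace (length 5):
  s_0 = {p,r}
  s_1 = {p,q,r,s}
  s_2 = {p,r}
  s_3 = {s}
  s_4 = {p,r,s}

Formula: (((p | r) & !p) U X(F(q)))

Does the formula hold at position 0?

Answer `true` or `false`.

Answer: true

Derivation:
s_0={p,r}: (((p | r) & !p) U X(F(q)))=True ((p | r) & !p)=False (p | r)=True p=True r=True !p=False X(F(q))=True F(q)=True q=False
s_1={p,q,r,s}: (((p | r) & !p) U X(F(q)))=False ((p | r) & !p)=False (p | r)=True p=True r=True !p=False X(F(q))=False F(q)=True q=True
s_2={p,r}: (((p | r) & !p) U X(F(q)))=False ((p | r) & !p)=False (p | r)=True p=True r=True !p=False X(F(q))=False F(q)=False q=False
s_3={s}: (((p | r) & !p) U X(F(q)))=False ((p | r) & !p)=False (p | r)=False p=False r=False !p=True X(F(q))=False F(q)=False q=False
s_4={p,r,s}: (((p | r) & !p) U X(F(q)))=False ((p | r) & !p)=False (p | r)=True p=True r=True !p=False X(F(q))=False F(q)=False q=False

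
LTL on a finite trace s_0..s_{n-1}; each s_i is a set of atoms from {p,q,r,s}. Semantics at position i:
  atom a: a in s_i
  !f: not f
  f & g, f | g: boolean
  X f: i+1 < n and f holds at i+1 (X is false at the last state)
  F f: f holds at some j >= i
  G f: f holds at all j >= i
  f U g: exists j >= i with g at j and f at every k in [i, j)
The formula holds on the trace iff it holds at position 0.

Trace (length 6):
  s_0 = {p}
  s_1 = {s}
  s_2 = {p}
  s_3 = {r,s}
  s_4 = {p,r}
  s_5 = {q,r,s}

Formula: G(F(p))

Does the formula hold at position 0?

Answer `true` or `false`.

Answer: false

Derivation:
s_0={p}: G(F(p))=False F(p)=True p=True
s_1={s}: G(F(p))=False F(p)=True p=False
s_2={p}: G(F(p))=False F(p)=True p=True
s_3={r,s}: G(F(p))=False F(p)=True p=False
s_4={p,r}: G(F(p))=False F(p)=True p=True
s_5={q,r,s}: G(F(p))=False F(p)=False p=False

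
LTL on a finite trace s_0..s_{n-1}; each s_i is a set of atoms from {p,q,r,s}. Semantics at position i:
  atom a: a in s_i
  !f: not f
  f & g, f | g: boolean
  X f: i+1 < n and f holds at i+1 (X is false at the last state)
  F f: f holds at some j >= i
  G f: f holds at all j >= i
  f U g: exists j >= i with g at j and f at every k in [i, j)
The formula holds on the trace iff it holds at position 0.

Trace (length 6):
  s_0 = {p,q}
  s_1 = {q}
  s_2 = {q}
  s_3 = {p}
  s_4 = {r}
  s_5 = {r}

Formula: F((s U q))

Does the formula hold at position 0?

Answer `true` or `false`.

Answer: true

Derivation:
s_0={p,q}: F((s U q))=True (s U q)=True s=False q=True
s_1={q}: F((s U q))=True (s U q)=True s=False q=True
s_2={q}: F((s U q))=True (s U q)=True s=False q=True
s_3={p}: F((s U q))=False (s U q)=False s=False q=False
s_4={r}: F((s U q))=False (s U q)=False s=False q=False
s_5={r}: F((s U q))=False (s U q)=False s=False q=False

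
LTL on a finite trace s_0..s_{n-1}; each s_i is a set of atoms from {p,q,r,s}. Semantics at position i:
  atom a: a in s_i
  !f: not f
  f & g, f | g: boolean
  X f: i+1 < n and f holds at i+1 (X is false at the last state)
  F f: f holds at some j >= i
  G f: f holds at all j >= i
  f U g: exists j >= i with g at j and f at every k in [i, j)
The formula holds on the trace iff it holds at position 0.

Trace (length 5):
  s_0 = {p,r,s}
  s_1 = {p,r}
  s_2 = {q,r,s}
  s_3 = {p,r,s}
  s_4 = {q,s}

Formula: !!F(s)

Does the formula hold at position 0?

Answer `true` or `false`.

Answer: true

Derivation:
s_0={p,r,s}: !!F(s)=True !F(s)=False F(s)=True s=True
s_1={p,r}: !!F(s)=True !F(s)=False F(s)=True s=False
s_2={q,r,s}: !!F(s)=True !F(s)=False F(s)=True s=True
s_3={p,r,s}: !!F(s)=True !F(s)=False F(s)=True s=True
s_4={q,s}: !!F(s)=True !F(s)=False F(s)=True s=True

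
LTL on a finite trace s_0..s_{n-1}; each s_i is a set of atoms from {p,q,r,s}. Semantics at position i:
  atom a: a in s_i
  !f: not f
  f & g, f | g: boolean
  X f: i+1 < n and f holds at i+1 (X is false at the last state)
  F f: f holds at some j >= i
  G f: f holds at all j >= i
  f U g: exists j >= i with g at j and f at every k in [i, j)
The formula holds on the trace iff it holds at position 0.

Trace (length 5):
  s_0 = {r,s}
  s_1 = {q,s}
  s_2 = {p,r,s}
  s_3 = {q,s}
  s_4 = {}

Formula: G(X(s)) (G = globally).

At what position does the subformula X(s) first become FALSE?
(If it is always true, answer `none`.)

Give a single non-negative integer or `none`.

Answer: 3

Derivation:
s_0={r,s}: X(s)=True s=True
s_1={q,s}: X(s)=True s=True
s_2={p,r,s}: X(s)=True s=True
s_3={q,s}: X(s)=False s=True
s_4={}: X(s)=False s=False
G(X(s)) holds globally = False
First violation at position 3.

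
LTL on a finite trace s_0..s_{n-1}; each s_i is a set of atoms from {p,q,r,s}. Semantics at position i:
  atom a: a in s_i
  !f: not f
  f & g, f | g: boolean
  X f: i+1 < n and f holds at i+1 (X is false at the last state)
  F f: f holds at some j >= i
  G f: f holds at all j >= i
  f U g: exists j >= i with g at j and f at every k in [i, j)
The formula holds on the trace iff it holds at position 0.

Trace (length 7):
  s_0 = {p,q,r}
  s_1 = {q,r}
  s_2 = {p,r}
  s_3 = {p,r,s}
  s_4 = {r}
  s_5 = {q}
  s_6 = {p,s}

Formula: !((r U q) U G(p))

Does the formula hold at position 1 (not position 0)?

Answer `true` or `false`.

Answer: false

Derivation:
s_0={p,q,r}: !((r U q) U G(p))=False ((r U q) U G(p))=True (r U q)=True r=True q=True G(p)=False p=True
s_1={q,r}: !((r U q) U G(p))=False ((r U q) U G(p))=True (r U q)=True r=True q=True G(p)=False p=False
s_2={p,r}: !((r U q) U G(p))=False ((r U q) U G(p))=True (r U q)=True r=True q=False G(p)=False p=True
s_3={p,r,s}: !((r U q) U G(p))=False ((r U q) U G(p))=True (r U q)=True r=True q=False G(p)=False p=True
s_4={r}: !((r U q) U G(p))=False ((r U q) U G(p))=True (r U q)=True r=True q=False G(p)=False p=False
s_5={q}: !((r U q) U G(p))=False ((r U q) U G(p))=True (r U q)=True r=False q=True G(p)=False p=False
s_6={p,s}: !((r U q) U G(p))=False ((r U q) U G(p))=True (r U q)=False r=False q=False G(p)=True p=True
Evaluating at position 1: result = False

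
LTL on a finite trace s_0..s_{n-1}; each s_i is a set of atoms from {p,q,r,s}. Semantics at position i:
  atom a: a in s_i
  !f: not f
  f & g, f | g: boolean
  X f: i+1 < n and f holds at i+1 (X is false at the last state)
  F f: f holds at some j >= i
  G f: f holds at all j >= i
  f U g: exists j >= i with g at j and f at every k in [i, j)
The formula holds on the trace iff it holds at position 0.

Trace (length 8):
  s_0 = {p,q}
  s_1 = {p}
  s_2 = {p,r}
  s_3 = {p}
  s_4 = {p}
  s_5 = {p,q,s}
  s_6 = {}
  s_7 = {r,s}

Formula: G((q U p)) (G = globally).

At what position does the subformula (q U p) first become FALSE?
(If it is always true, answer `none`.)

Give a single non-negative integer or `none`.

Answer: 6

Derivation:
s_0={p,q}: (q U p)=True q=True p=True
s_1={p}: (q U p)=True q=False p=True
s_2={p,r}: (q U p)=True q=False p=True
s_3={p}: (q U p)=True q=False p=True
s_4={p}: (q U p)=True q=False p=True
s_5={p,q,s}: (q U p)=True q=True p=True
s_6={}: (q U p)=False q=False p=False
s_7={r,s}: (q U p)=False q=False p=False
G((q U p)) holds globally = False
First violation at position 6.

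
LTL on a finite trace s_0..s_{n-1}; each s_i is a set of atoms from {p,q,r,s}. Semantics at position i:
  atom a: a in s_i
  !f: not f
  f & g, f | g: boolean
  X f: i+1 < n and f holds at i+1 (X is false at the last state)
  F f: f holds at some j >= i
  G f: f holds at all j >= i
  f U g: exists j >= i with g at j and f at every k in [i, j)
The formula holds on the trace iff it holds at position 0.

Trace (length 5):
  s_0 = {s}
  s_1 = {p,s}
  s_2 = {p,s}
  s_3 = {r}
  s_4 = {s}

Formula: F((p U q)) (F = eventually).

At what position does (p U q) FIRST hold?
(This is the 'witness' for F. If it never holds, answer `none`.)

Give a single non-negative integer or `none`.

Answer: none

Derivation:
s_0={s}: (p U q)=False p=False q=False
s_1={p,s}: (p U q)=False p=True q=False
s_2={p,s}: (p U q)=False p=True q=False
s_3={r}: (p U q)=False p=False q=False
s_4={s}: (p U q)=False p=False q=False
F((p U q)) does not hold (no witness exists).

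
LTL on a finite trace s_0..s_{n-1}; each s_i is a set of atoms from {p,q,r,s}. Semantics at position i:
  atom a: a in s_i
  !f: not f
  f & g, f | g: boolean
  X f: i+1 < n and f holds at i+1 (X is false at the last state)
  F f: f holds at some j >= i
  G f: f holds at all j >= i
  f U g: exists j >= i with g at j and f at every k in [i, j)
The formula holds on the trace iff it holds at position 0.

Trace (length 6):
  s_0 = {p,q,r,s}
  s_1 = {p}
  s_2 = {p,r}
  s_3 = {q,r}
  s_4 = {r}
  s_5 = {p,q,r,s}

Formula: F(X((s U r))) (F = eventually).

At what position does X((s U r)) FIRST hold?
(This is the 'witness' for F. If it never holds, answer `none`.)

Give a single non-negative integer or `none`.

s_0={p,q,r,s}: X((s U r))=False (s U r)=True s=True r=True
s_1={p}: X((s U r))=True (s U r)=False s=False r=False
s_2={p,r}: X((s U r))=True (s U r)=True s=False r=True
s_3={q,r}: X((s U r))=True (s U r)=True s=False r=True
s_4={r}: X((s U r))=True (s U r)=True s=False r=True
s_5={p,q,r,s}: X((s U r))=False (s U r)=True s=True r=True
F(X((s U r))) holds; first witness at position 1.

Answer: 1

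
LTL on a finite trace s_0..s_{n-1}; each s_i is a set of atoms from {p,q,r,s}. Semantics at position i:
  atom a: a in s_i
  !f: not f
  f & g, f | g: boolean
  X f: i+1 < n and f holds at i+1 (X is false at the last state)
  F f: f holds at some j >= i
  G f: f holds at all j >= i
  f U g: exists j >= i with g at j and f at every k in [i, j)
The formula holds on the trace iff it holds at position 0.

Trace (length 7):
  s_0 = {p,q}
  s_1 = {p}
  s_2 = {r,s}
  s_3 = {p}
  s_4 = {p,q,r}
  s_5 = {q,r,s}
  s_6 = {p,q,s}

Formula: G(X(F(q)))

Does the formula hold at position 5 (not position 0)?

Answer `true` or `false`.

Answer: false

Derivation:
s_0={p,q}: G(X(F(q)))=False X(F(q))=True F(q)=True q=True
s_1={p}: G(X(F(q)))=False X(F(q))=True F(q)=True q=False
s_2={r,s}: G(X(F(q)))=False X(F(q))=True F(q)=True q=False
s_3={p}: G(X(F(q)))=False X(F(q))=True F(q)=True q=False
s_4={p,q,r}: G(X(F(q)))=False X(F(q))=True F(q)=True q=True
s_5={q,r,s}: G(X(F(q)))=False X(F(q))=True F(q)=True q=True
s_6={p,q,s}: G(X(F(q)))=False X(F(q))=False F(q)=True q=True
Evaluating at position 5: result = False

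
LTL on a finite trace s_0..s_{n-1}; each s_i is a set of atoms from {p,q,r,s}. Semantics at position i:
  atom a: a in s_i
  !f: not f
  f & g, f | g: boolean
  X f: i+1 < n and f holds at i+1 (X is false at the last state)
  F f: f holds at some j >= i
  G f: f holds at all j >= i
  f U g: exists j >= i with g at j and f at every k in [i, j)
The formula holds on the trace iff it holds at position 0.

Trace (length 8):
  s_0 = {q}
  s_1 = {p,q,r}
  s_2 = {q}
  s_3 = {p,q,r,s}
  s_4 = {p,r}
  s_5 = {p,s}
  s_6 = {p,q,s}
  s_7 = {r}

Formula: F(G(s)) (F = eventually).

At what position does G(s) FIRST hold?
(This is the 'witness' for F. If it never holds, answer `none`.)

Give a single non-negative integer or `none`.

s_0={q}: G(s)=False s=False
s_1={p,q,r}: G(s)=False s=False
s_2={q}: G(s)=False s=False
s_3={p,q,r,s}: G(s)=False s=True
s_4={p,r}: G(s)=False s=False
s_5={p,s}: G(s)=False s=True
s_6={p,q,s}: G(s)=False s=True
s_7={r}: G(s)=False s=False
F(G(s)) does not hold (no witness exists).

Answer: none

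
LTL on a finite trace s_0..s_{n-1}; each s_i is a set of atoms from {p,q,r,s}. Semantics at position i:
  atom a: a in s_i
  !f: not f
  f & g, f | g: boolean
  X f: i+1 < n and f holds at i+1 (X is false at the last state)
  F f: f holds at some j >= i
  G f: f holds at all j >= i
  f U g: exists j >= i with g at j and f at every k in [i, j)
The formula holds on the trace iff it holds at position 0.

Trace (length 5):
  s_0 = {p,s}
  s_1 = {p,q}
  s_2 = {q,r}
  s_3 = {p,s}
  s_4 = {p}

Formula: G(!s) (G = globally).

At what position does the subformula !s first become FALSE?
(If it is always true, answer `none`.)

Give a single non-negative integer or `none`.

Answer: 0

Derivation:
s_0={p,s}: !s=False s=True
s_1={p,q}: !s=True s=False
s_2={q,r}: !s=True s=False
s_3={p,s}: !s=False s=True
s_4={p}: !s=True s=False
G(!s) holds globally = False
First violation at position 0.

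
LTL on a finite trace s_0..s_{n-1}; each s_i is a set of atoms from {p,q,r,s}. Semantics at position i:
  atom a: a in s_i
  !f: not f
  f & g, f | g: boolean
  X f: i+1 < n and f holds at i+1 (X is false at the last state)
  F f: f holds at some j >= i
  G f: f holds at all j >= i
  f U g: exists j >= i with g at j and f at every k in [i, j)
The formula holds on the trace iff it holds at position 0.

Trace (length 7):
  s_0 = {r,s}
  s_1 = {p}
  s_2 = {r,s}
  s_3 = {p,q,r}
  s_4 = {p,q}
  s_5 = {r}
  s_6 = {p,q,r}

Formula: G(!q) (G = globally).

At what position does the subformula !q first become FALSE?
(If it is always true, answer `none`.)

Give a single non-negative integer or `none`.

Answer: 3

Derivation:
s_0={r,s}: !q=True q=False
s_1={p}: !q=True q=False
s_2={r,s}: !q=True q=False
s_3={p,q,r}: !q=False q=True
s_4={p,q}: !q=False q=True
s_5={r}: !q=True q=False
s_6={p,q,r}: !q=False q=True
G(!q) holds globally = False
First violation at position 3.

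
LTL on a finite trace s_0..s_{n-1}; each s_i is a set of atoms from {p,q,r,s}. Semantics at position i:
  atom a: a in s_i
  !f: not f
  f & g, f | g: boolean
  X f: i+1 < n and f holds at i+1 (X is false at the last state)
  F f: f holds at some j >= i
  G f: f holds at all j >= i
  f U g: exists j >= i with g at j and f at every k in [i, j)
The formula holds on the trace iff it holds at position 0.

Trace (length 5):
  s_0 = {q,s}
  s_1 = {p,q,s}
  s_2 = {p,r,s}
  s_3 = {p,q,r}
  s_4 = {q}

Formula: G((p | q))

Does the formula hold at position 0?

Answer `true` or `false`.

s_0={q,s}: G((p | q))=True (p | q)=True p=False q=True
s_1={p,q,s}: G((p | q))=True (p | q)=True p=True q=True
s_2={p,r,s}: G((p | q))=True (p | q)=True p=True q=False
s_3={p,q,r}: G((p | q))=True (p | q)=True p=True q=True
s_4={q}: G((p | q))=True (p | q)=True p=False q=True

Answer: true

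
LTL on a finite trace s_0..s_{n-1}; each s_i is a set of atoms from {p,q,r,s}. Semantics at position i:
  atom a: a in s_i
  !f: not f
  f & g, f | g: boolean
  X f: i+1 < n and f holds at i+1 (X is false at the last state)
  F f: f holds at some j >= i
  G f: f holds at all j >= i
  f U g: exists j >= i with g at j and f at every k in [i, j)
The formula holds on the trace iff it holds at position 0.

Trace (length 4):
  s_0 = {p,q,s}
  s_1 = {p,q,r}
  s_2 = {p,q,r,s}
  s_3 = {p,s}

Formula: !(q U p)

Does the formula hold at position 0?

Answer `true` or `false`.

s_0={p,q,s}: !(q U p)=False (q U p)=True q=True p=True
s_1={p,q,r}: !(q U p)=False (q U p)=True q=True p=True
s_2={p,q,r,s}: !(q U p)=False (q U p)=True q=True p=True
s_3={p,s}: !(q U p)=False (q U p)=True q=False p=True

Answer: false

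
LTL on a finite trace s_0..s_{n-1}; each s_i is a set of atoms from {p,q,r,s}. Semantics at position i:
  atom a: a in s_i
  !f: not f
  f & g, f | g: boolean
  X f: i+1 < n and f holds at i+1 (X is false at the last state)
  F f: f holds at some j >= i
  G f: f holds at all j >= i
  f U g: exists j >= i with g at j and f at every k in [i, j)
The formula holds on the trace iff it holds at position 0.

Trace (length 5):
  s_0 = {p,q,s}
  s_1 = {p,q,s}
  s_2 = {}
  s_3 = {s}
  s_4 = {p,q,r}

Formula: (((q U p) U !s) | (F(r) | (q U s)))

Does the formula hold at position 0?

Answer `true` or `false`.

Answer: true

Derivation:
s_0={p,q,s}: (((q U p) U !s) | (F(r) | (q U s)))=True ((q U p) U !s)=True (q U p)=True q=True p=True !s=False s=True (F(r) | (q U s))=True F(r)=True r=False (q U s)=True
s_1={p,q,s}: (((q U p) U !s) | (F(r) | (q U s)))=True ((q U p) U !s)=True (q U p)=True q=True p=True !s=False s=True (F(r) | (q U s))=True F(r)=True r=False (q U s)=True
s_2={}: (((q U p) U !s) | (F(r) | (q U s)))=True ((q U p) U !s)=True (q U p)=False q=False p=False !s=True s=False (F(r) | (q U s))=True F(r)=True r=False (q U s)=False
s_3={s}: (((q U p) U !s) | (F(r) | (q U s)))=True ((q U p) U !s)=False (q U p)=False q=False p=False !s=False s=True (F(r) | (q U s))=True F(r)=True r=False (q U s)=True
s_4={p,q,r}: (((q U p) U !s) | (F(r) | (q U s)))=True ((q U p) U !s)=True (q U p)=True q=True p=True !s=True s=False (F(r) | (q U s))=True F(r)=True r=True (q U s)=False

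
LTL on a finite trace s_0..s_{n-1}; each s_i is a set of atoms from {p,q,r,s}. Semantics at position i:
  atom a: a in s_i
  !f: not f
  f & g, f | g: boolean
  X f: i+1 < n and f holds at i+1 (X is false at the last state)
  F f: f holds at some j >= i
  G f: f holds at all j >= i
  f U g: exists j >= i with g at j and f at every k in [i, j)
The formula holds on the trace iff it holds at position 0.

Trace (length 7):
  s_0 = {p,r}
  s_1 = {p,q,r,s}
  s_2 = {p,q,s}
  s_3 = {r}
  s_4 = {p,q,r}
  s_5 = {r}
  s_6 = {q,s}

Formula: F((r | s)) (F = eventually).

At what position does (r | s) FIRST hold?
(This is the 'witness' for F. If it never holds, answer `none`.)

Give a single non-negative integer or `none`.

Answer: 0

Derivation:
s_0={p,r}: (r | s)=True r=True s=False
s_1={p,q,r,s}: (r | s)=True r=True s=True
s_2={p,q,s}: (r | s)=True r=False s=True
s_3={r}: (r | s)=True r=True s=False
s_4={p,q,r}: (r | s)=True r=True s=False
s_5={r}: (r | s)=True r=True s=False
s_6={q,s}: (r | s)=True r=False s=True
F((r | s)) holds; first witness at position 0.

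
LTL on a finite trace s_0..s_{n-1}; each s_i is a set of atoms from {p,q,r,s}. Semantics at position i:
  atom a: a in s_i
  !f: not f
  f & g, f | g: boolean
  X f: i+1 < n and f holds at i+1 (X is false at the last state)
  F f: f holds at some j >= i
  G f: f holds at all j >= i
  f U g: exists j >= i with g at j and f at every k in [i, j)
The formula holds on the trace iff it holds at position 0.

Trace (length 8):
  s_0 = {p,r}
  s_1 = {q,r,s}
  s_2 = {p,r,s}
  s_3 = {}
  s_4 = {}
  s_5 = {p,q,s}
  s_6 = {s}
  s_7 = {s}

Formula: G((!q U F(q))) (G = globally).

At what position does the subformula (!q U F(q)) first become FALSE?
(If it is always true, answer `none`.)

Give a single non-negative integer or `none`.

Answer: 6

Derivation:
s_0={p,r}: (!q U F(q))=True !q=True q=False F(q)=True
s_1={q,r,s}: (!q U F(q))=True !q=False q=True F(q)=True
s_2={p,r,s}: (!q U F(q))=True !q=True q=False F(q)=True
s_3={}: (!q U F(q))=True !q=True q=False F(q)=True
s_4={}: (!q U F(q))=True !q=True q=False F(q)=True
s_5={p,q,s}: (!q U F(q))=True !q=False q=True F(q)=True
s_6={s}: (!q U F(q))=False !q=True q=False F(q)=False
s_7={s}: (!q U F(q))=False !q=True q=False F(q)=False
G((!q U F(q))) holds globally = False
First violation at position 6.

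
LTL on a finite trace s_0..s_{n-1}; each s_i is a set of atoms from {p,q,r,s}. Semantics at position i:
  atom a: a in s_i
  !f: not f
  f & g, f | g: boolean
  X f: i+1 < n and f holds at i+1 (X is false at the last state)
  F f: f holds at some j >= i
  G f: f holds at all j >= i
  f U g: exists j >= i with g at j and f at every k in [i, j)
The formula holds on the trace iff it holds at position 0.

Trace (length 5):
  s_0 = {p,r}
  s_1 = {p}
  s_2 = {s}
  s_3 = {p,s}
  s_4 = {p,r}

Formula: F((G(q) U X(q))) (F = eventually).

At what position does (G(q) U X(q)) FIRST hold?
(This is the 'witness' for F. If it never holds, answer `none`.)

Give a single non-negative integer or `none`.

Answer: none

Derivation:
s_0={p,r}: (G(q) U X(q))=False G(q)=False q=False X(q)=False
s_1={p}: (G(q) U X(q))=False G(q)=False q=False X(q)=False
s_2={s}: (G(q) U X(q))=False G(q)=False q=False X(q)=False
s_3={p,s}: (G(q) U X(q))=False G(q)=False q=False X(q)=False
s_4={p,r}: (G(q) U X(q))=False G(q)=False q=False X(q)=False
F((G(q) U X(q))) does not hold (no witness exists).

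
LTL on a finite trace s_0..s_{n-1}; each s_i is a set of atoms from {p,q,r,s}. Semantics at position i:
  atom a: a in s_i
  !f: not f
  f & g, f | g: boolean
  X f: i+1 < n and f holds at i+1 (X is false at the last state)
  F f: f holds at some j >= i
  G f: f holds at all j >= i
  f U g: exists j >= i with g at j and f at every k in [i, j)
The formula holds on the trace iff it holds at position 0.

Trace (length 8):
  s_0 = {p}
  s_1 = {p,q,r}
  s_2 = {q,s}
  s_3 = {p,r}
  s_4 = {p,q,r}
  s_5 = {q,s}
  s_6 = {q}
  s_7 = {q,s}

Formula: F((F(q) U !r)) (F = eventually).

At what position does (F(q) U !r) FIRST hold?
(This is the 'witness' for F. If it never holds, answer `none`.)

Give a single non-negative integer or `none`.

Answer: 0

Derivation:
s_0={p}: (F(q) U !r)=True F(q)=True q=False !r=True r=False
s_1={p,q,r}: (F(q) U !r)=True F(q)=True q=True !r=False r=True
s_2={q,s}: (F(q) U !r)=True F(q)=True q=True !r=True r=False
s_3={p,r}: (F(q) U !r)=True F(q)=True q=False !r=False r=True
s_4={p,q,r}: (F(q) U !r)=True F(q)=True q=True !r=False r=True
s_5={q,s}: (F(q) U !r)=True F(q)=True q=True !r=True r=False
s_6={q}: (F(q) U !r)=True F(q)=True q=True !r=True r=False
s_7={q,s}: (F(q) U !r)=True F(q)=True q=True !r=True r=False
F((F(q) U !r)) holds; first witness at position 0.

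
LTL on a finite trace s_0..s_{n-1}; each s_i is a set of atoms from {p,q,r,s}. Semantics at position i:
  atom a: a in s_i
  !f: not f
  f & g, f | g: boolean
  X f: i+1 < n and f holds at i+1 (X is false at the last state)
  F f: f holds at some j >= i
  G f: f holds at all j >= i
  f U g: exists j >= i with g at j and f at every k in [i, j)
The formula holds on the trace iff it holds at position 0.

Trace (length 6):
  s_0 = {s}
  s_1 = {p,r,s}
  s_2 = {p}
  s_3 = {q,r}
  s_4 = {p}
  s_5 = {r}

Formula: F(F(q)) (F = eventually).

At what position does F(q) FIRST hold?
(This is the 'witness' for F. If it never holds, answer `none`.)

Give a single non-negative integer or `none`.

Answer: 0

Derivation:
s_0={s}: F(q)=True q=False
s_1={p,r,s}: F(q)=True q=False
s_2={p}: F(q)=True q=False
s_3={q,r}: F(q)=True q=True
s_4={p}: F(q)=False q=False
s_5={r}: F(q)=False q=False
F(F(q)) holds; first witness at position 0.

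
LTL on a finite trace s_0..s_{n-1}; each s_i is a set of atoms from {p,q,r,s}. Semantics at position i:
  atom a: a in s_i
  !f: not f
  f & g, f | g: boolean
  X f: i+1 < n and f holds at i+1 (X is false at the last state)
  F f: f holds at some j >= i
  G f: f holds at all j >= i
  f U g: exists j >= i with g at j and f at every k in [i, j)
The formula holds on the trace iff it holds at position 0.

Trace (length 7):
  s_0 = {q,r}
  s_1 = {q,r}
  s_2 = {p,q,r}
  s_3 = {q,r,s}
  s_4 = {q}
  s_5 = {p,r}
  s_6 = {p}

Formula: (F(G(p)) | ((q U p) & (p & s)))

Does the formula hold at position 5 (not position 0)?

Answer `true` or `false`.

s_0={q,r}: (F(G(p)) | ((q U p) & (p & s)))=True F(G(p))=True G(p)=False p=False ((q U p) & (p & s))=False (q U p)=True q=True (p & s)=False s=False
s_1={q,r}: (F(G(p)) | ((q U p) & (p & s)))=True F(G(p))=True G(p)=False p=False ((q U p) & (p & s))=False (q U p)=True q=True (p & s)=False s=False
s_2={p,q,r}: (F(G(p)) | ((q U p) & (p & s)))=True F(G(p))=True G(p)=False p=True ((q U p) & (p & s))=False (q U p)=True q=True (p & s)=False s=False
s_3={q,r,s}: (F(G(p)) | ((q U p) & (p & s)))=True F(G(p))=True G(p)=False p=False ((q U p) & (p & s))=False (q U p)=True q=True (p & s)=False s=True
s_4={q}: (F(G(p)) | ((q U p) & (p & s)))=True F(G(p))=True G(p)=False p=False ((q U p) & (p & s))=False (q U p)=True q=True (p & s)=False s=False
s_5={p,r}: (F(G(p)) | ((q U p) & (p & s)))=True F(G(p))=True G(p)=True p=True ((q U p) & (p & s))=False (q U p)=True q=False (p & s)=False s=False
s_6={p}: (F(G(p)) | ((q U p) & (p & s)))=True F(G(p))=True G(p)=True p=True ((q U p) & (p & s))=False (q U p)=True q=False (p & s)=False s=False
Evaluating at position 5: result = True

Answer: true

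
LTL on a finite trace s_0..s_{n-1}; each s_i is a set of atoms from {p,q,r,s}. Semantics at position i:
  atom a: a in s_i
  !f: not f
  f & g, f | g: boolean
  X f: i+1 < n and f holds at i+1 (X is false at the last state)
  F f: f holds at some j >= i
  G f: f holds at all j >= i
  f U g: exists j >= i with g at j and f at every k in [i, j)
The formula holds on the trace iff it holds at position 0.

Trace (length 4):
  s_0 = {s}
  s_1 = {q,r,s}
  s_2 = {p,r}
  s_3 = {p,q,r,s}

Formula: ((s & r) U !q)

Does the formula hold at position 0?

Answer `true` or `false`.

s_0={s}: ((s & r) U !q)=True (s & r)=False s=True r=False !q=True q=False
s_1={q,r,s}: ((s & r) U !q)=True (s & r)=True s=True r=True !q=False q=True
s_2={p,r}: ((s & r) U !q)=True (s & r)=False s=False r=True !q=True q=False
s_3={p,q,r,s}: ((s & r) U !q)=False (s & r)=True s=True r=True !q=False q=True

Answer: true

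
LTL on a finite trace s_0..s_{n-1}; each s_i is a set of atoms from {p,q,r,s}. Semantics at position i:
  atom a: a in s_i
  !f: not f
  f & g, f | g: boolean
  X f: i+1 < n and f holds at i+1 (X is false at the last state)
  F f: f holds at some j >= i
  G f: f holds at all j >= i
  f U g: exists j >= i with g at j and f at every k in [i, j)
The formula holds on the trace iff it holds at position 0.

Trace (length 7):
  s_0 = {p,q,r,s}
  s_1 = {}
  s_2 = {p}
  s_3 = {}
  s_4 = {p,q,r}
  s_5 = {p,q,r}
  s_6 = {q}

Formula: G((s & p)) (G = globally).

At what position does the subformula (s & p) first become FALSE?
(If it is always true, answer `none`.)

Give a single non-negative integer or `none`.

s_0={p,q,r,s}: (s & p)=True s=True p=True
s_1={}: (s & p)=False s=False p=False
s_2={p}: (s & p)=False s=False p=True
s_3={}: (s & p)=False s=False p=False
s_4={p,q,r}: (s & p)=False s=False p=True
s_5={p,q,r}: (s & p)=False s=False p=True
s_6={q}: (s & p)=False s=False p=False
G((s & p)) holds globally = False
First violation at position 1.

Answer: 1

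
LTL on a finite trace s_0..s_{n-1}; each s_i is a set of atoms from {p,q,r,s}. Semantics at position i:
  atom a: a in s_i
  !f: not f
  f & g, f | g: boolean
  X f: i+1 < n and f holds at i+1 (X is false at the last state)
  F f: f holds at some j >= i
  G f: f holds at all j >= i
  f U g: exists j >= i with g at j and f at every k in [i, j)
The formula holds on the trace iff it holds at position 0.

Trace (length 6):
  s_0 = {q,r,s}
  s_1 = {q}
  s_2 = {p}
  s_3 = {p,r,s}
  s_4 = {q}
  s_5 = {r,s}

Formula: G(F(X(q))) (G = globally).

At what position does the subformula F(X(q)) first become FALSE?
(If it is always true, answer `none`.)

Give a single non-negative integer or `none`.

Answer: 4

Derivation:
s_0={q,r,s}: F(X(q))=True X(q)=True q=True
s_1={q}: F(X(q))=True X(q)=False q=True
s_2={p}: F(X(q))=True X(q)=False q=False
s_3={p,r,s}: F(X(q))=True X(q)=True q=False
s_4={q}: F(X(q))=False X(q)=False q=True
s_5={r,s}: F(X(q))=False X(q)=False q=False
G(F(X(q))) holds globally = False
First violation at position 4.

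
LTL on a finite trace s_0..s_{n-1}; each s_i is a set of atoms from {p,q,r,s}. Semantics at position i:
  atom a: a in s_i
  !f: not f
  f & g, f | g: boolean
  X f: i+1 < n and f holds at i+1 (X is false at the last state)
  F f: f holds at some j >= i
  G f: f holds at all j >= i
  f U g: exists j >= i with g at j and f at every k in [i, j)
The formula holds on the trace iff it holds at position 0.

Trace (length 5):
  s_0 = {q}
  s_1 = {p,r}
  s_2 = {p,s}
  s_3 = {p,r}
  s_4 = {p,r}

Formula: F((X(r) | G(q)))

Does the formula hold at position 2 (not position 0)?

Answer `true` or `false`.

Answer: true

Derivation:
s_0={q}: F((X(r) | G(q)))=True (X(r) | G(q))=True X(r)=True r=False G(q)=False q=True
s_1={p,r}: F((X(r) | G(q)))=True (X(r) | G(q))=False X(r)=False r=True G(q)=False q=False
s_2={p,s}: F((X(r) | G(q)))=True (X(r) | G(q))=True X(r)=True r=False G(q)=False q=False
s_3={p,r}: F((X(r) | G(q)))=True (X(r) | G(q))=True X(r)=True r=True G(q)=False q=False
s_4={p,r}: F((X(r) | G(q)))=False (X(r) | G(q))=False X(r)=False r=True G(q)=False q=False
Evaluating at position 2: result = True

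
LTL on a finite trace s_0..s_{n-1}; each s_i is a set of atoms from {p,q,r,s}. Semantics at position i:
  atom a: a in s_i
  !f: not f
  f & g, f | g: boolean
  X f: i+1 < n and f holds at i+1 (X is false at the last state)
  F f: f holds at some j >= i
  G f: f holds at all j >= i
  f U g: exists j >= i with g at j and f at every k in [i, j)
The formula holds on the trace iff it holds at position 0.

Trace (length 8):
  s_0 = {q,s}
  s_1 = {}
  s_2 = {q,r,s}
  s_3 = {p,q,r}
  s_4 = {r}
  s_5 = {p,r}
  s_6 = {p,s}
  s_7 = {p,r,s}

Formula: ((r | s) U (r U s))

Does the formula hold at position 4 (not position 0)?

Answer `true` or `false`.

Answer: true

Derivation:
s_0={q,s}: ((r | s) U (r U s))=True (r | s)=True r=False s=True (r U s)=True
s_1={}: ((r | s) U (r U s))=False (r | s)=False r=False s=False (r U s)=False
s_2={q,r,s}: ((r | s) U (r U s))=True (r | s)=True r=True s=True (r U s)=True
s_3={p,q,r}: ((r | s) U (r U s))=True (r | s)=True r=True s=False (r U s)=True
s_4={r}: ((r | s) U (r U s))=True (r | s)=True r=True s=False (r U s)=True
s_5={p,r}: ((r | s) U (r U s))=True (r | s)=True r=True s=False (r U s)=True
s_6={p,s}: ((r | s) U (r U s))=True (r | s)=True r=False s=True (r U s)=True
s_7={p,r,s}: ((r | s) U (r U s))=True (r | s)=True r=True s=True (r U s)=True
Evaluating at position 4: result = True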